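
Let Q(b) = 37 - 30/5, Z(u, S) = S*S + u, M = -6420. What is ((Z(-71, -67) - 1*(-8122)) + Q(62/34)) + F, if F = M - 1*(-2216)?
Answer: 8367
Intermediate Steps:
Z(u, S) = u + S² (Z(u, S) = S² + u = u + S²)
F = -4204 (F = -6420 - 1*(-2216) = -6420 + 2216 = -4204)
Q(b) = 31 (Q(b) = 37 - 30/5 = 37 - 1*6 = 37 - 6 = 31)
((Z(-71, -67) - 1*(-8122)) + Q(62/34)) + F = (((-71 + (-67)²) - 1*(-8122)) + 31) - 4204 = (((-71 + 4489) + 8122) + 31) - 4204 = ((4418 + 8122) + 31) - 4204 = (12540 + 31) - 4204 = 12571 - 4204 = 8367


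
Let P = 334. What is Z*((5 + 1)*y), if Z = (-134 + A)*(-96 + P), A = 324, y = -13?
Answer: -3527160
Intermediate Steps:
Z = 45220 (Z = (-134 + 324)*(-96 + 334) = 190*238 = 45220)
Z*((5 + 1)*y) = 45220*((5 + 1)*(-13)) = 45220*(6*(-13)) = 45220*(-78) = -3527160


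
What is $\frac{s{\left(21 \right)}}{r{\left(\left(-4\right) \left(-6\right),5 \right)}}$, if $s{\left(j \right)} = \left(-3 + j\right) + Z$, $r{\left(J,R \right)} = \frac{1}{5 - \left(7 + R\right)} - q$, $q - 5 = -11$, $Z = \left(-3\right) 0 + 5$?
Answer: $\frac{161}{41} \approx 3.9268$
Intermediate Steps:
$Z = 5$ ($Z = 0 + 5 = 5$)
$q = -6$ ($q = 5 - 11 = -6$)
$r{\left(J,R \right)} = 6 + \frac{1}{-2 - R}$ ($r{\left(J,R \right)} = \frac{1}{5 - \left(7 + R\right)} - -6 = \frac{1}{-2 - R} + 6 = 6 + \frac{1}{-2 - R}$)
$s{\left(j \right)} = 2 + j$ ($s{\left(j \right)} = \left(-3 + j\right) + 5 = 2 + j$)
$\frac{s{\left(21 \right)}}{r{\left(\left(-4\right) \left(-6\right),5 \right)}} = \frac{2 + 21}{\frac{1}{2 + 5} \left(11 + 6 \cdot 5\right)} = \frac{23}{\frac{1}{7} \left(11 + 30\right)} = \frac{23}{\frac{1}{7} \cdot 41} = \frac{23}{\frac{41}{7}} = 23 \cdot \frac{7}{41} = \frac{161}{41}$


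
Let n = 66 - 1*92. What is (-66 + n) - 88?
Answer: -180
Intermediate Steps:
n = -26 (n = 66 - 92 = -26)
(-66 + n) - 88 = (-66 - 26) - 88 = -92 - 88 = -180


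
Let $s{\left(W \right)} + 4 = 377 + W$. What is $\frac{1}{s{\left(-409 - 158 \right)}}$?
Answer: $- \frac{1}{194} \approx -0.0051546$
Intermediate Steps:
$s{\left(W \right)} = 373 + W$ ($s{\left(W \right)} = -4 + \left(377 + W\right) = 373 + W$)
$\frac{1}{s{\left(-409 - 158 \right)}} = \frac{1}{373 - 567} = \frac{1}{-194} = - \frac{1}{194}$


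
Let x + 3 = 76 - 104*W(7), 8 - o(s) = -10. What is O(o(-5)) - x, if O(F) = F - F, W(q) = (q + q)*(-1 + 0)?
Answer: -1529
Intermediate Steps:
o(s) = 18 (o(s) = 8 - 1*(-10) = 8 + 10 = 18)
W(q) = -2*q (W(q) = (2*q)*(-1) = -2*q)
O(F) = 0
x = 1529 (x = -3 + (76 - (-208)*7) = -3 + (76 - 104*(-14)) = -3 + (76 + 1456) = -3 + 1532 = 1529)
O(o(-5)) - x = 0 - 1*1529 = 0 - 1529 = -1529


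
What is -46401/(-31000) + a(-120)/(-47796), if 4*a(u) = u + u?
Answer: 184970183/123473000 ≈ 1.4981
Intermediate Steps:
a(u) = u/2 (a(u) = (u + u)/4 = (2*u)/4 = u/2)
-46401/(-31000) + a(-120)/(-47796) = -46401/(-31000) + ((1/2)*(-120))/(-47796) = -46401*(-1/31000) - 60*(-1/47796) = 46401/31000 + 5/3983 = 184970183/123473000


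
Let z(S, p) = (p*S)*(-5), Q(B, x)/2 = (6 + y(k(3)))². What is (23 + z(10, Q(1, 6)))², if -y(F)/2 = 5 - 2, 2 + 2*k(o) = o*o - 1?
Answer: 529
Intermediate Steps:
k(o) = -3/2 + o²/2 (k(o) = -1 + (o*o - 1)/2 = -1 + (o² - 1)/2 = -1 + (-1 + o²)/2 = -1 + (-½ + o²/2) = -3/2 + o²/2)
y(F) = -6 (y(F) = -2*(5 - 2) = -2*3 = -6)
Q(B, x) = 0 (Q(B, x) = 2*(6 - 6)² = 2*0² = 2*0 = 0)
z(S, p) = -5*S*p (z(S, p) = (S*p)*(-5) = -5*S*p)
(23 + z(10, Q(1, 6)))² = (23 - 5*10*0)² = (23 + 0)² = 23² = 529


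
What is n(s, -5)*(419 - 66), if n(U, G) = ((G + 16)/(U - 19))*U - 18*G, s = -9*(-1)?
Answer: 282753/10 ≈ 28275.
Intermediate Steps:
s = 9
n(U, G) = -18*G + U*(16 + G)/(-19 + U) (n(U, G) = ((16 + G)/(-19 + U))*U - 18*G = U*(16 + G)/(-19 + U) - 18*G = -18*G + U*(16 + G)/(-19 + U))
n(s, -5)*(419 - 66) = ((16*9 + 342*(-5) - 17*(-5)*9)/(-19 + 9))*(419 - 66) = ((144 - 1710 + 765)/(-10))*353 = -⅒*(-801)*353 = (801/10)*353 = 282753/10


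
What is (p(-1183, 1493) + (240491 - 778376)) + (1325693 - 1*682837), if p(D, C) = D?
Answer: 103788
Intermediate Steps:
(p(-1183, 1493) + (240491 - 778376)) + (1325693 - 1*682837) = (-1183 + (240491 - 778376)) + (1325693 - 1*682837) = (-1183 - 537885) + (1325693 - 682837) = -539068 + 642856 = 103788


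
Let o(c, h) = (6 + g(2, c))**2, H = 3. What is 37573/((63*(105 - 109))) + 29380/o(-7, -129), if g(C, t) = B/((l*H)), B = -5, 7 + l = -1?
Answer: 3430407587/5594652 ≈ 613.16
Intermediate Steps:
l = -8 (l = -7 - 1 = -8)
g(C, t) = 5/24 (g(C, t) = -5/((-8*3)) = -5/(-24) = -5*(-1/24) = 5/24)
o(c, h) = 22201/576 (o(c, h) = (6 + 5/24)**2 = (149/24)**2 = 22201/576)
37573/((63*(105 - 109))) + 29380/o(-7, -129) = 37573/((63*(105 - 109))) + 29380/(22201/576) = 37573/((63*(-4))) + 29380*(576/22201) = 37573/(-252) + 16922880/22201 = 37573*(-1/252) + 16922880/22201 = -37573/252 + 16922880/22201 = 3430407587/5594652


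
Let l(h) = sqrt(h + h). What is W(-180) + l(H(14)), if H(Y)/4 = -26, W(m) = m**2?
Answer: 32400 + 4*I*sqrt(13) ≈ 32400.0 + 14.422*I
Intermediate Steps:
H(Y) = -104 (H(Y) = 4*(-26) = -104)
l(h) = sqrt(2)*sqrt(h) (l(h) = sqrt(2*h) = sqrt(2)*sqrt(h))
W(-180) + l(H(14)) = (-180)**2 + sqrt(2)*sqrt(-104) = 32400 + sqrt(2)*(2*I*sqrt(26)) = 32400 + 4*I*sqrt(13)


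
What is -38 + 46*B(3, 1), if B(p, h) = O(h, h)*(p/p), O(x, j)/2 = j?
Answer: 54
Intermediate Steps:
O(x, j) = 2*j
B(p, h) = 2*h (B(p, h) = (2*h)*(p/p) = (2*h)*1 = 2*h)
-38 + 46*B(3, 1) = -38 + 46*(2*1) = -38 + 46*2 = -38 + 92 = 54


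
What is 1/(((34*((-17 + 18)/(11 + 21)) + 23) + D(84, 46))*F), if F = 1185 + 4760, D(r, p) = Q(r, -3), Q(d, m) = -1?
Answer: 16/2193705 ≈ 7.2936e-6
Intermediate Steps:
D(r, p) = -1
F = 5945
1/(((34*((-17 + 18)/(11 + 21)) + 23) + D(84, 46))*F) = 1/(((34*((-17 + 18)/(11 + 21)) + 23) - 1)*5945) = (1/5945)/((34*(1/32) + 23) - 1) = (1/5945)/((17/16 + 23) - 1) = (1/5945)/(385/16 - 1) = (1/5945)/(369/16) = (16/369)*(1/5945) = 16/2193705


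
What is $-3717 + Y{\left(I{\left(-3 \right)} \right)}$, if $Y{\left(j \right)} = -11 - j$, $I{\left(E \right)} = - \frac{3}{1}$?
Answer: $-3725$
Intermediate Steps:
$I{\left(E \right)} = -3$ ($I{\left(E \right)} = \left(-3\right) 1 = -3$)
$-3717 + Y{\left(I{\left(-3 \right)} \right)} = -3717 - 8 = -3725$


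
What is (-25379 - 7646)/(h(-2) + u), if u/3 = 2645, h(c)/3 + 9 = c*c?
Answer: -6605/1584 ≈ -4.1698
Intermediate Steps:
h(c) = -27 + 3*c**2 (h(c) = -27 + 3*(c*c) = -27 + 3*c**2)
u = 7935 (u = 3*2645 = 7935)
(-25379 - 7646)/(h(-2) + u) = (-25379 - 7646)/((-27 + 3*(-2)**2) + 7935) = -33025/((-27 + 3*4) + 7935) = -33025/((-27 + 12) + 7935) = -33025/(-15 + 7935) = -33025/7920 = -33025*1/7920 = -6605/1584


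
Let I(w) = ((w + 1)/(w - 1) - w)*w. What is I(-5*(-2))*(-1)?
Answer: 790/9 ≈ 87.778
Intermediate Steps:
I(w) = w*(-w + (1 + w)/(-1 + w)) (I(w) = ((1 + w)/(-1 + w) - w)*w = (-w + (1 + w)/(-1 + w))*w = w*(-w + (1 + w)/(-1 + w)))
I(-5*(-2))*(-1) = ((-5*(-2))*(1 - (-5*(-2))**2 + 2*(-5*(-2)))/(-1 - 5*(-2)))*(-1) = (10*(1 - 1*10**2 + 2*10)/(-1 + 10))*(-1) = (10*(1 - 1*100 + 20)/9)*(-1) = (10*(1/9)*(1 - 100 + 20))*(-1) = (10*(1/9)*(-79))*(-1) = -790/9*(-1) = 790/9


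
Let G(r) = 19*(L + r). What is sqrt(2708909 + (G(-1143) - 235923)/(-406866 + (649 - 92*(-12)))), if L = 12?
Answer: sqrt(444576884036776577)/405113 ≈ 1645.9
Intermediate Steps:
G(r) = 228 + 19*r (G(r) = 19*(12 + r) = 228 + 19*r)
sqrt(2708909 + (G(-1143) - 235923)/(-406866 + (649 - 92*(-12)))) = sqrt(2708909 + ((228 + 19*(-1143)) - 235923)/(-406866 + (649 - 92*(-12)))) = sqrt(2708909 + ((228 - 21717) - 235923)/(-406866 + (649 + 1104))) = sqrt(2708909 + (-21489 - 235923)/(-406866 + 1753)) = sqrt(2708909 - 257412/(-405113)) = sqrt(2708909 - 257412*(-1/405113)) = sqrt(2708909 + 257412/405113) = sqrt(1097414509129/405113) = sqrt(444576884036776577)/405113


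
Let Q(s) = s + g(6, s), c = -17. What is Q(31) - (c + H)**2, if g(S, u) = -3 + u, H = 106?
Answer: -7862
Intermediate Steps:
Q(s) = -3 + 2*s (Q(s) = s + (-3 + s) = -3 + 2*s)
Q(31) - (c + H)**2 = (-3 + 2*31) - (-17 + 106)**2 = (-3 + 62) - 1*89**2 = 59 - 1*7921 = 59 - 7921 = -7862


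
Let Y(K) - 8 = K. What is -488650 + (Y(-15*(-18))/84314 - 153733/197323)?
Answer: -4064863815174334/8318545711 ≈ -4.8865e+5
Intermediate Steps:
Y(K) = 8 + K
-488650 + (Y(-15*(-18))/84314 - 153733/197323) = -488650 + ((8 - 15*(-18))/84314 - 153733/197323) = -488650 + ((8 + 270)*(1/84314) - 153733*1/197323) = -488650 + (278*(1/84314) - 153733/197323) = -488650 + (139/42157 - 153733/197323) = -488650 - 6453494184/8318545711 = -4064863815174334/8318545711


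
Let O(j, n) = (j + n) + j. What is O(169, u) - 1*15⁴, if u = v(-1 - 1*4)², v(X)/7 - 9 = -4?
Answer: -49062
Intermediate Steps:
v(X) = 35 (v(X) = 63 + 7*(-4) = 63 - 28 = 35)
u = 1225 (u = 35² = 1225)
O(j, n) = n + 2*j
O(169, u) - 1*15⁴ = (1225 + 2*169) - 1*15⁴ = (1225 + 338) - 1*50625 = 1563 - 50625 = -49062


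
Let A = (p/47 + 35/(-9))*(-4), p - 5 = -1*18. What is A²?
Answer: 49674304/178929 ≈ 277.62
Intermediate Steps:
p = -13 (p = 5 - 1*18 = 5 - 18 = -13)
A = 7048/423 (A = (-13/47 + 35/(-9))*(-4) = (-13*1/47 + 35*(-⅑))*(-4) = (-13/47 - 35/9)*(-4) = -1762/423*(-4) = 7048/423 ≈ 16.662)
A² = (7048/423)² = 49674304/178929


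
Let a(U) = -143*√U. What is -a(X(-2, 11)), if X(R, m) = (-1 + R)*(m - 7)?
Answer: 286*I*√3 ≈ 495.37*I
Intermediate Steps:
X(R, m) = (-1 + R)*(-7 + m)
-a(X(-2, 11)) = -(-143)*√(7 - 1*11 - 7*(-2) - 2*11) = -(-143)*√(7 - 11 + 14 - 22) = -(-143)*√(-12) = -(-143)*2*I*√3 = -(-286)*I*√3 = 286*I*√3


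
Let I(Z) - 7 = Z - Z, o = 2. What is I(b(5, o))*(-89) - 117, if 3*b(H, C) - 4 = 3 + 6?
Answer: -740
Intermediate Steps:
b(H, C) = 13/3 (b(H, C) = 4/3 + (3 + 6)/3 = 4/3 + (⅓)*9 = 4/3 + 3 = 13/3)
I(Z) = 7 (I(Z) = 7 + (Z - Z) = 7 + 0 = 7)
I(b(5, o))*(-89) - 117 = 7*(-89) - 117 = -623 - 117 = -740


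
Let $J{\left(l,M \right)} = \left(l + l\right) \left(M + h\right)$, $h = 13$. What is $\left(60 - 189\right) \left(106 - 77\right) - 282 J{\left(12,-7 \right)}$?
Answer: $-44349$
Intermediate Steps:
$J{\left(l,M \right)} = 2 l \left(13 + M\right)$ ($J{\left(l,M \right)} = \left(l + l\right) \left(M + 13\right) = 2 l \left(13 + M\right)$)
$\left(60 - 189\right) \left(106 - 77\right) - 282 J{\left(12,-7 \right)} = \left(60 - 189\right) \left(106 - 77\right) - 282 \cdot 2 \cdot 12 \left(13 - 7\right) = \left(-129\right) 29 - 282 \cdot 2 \cdot 12 \cdot 6 = -3741 - 40608 = -44349$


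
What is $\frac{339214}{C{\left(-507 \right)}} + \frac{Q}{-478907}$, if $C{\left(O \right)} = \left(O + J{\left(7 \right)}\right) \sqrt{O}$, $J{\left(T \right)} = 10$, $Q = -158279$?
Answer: $\frac{14389}{43537} + \frac{339214 i \sqrt{3}}{19383} \approx 0.3305 + 30.312 i$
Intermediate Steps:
$C{\left(O \right)} = \sqrt{O} \left(10 + O\right)$ ($C{\left(O \right)} = \left(O + 10\right) \sqrt{O} = \left(10 + O\right) \sqrt{O} = \sqrt{O} \left(10 + O\right)$)
$\frac{339214}{C{\left(-507 \right)}} + \frac{Q}{-478907} = \frac{339214}{\sqrt{-507} \left(10 - 507\right)} - \frac{158279}{-478907} = \frac{339214}{13 i \sqrt{3} \left(-497\right)} - - \frac{14389}{43537} = \frac{339214}{\left(-6461\right) i \sqrt{3}} + \frac{14389}{43537} = 339214 \frac{i \sqrt{3}}{19383} + \frac{14389}{43537} = \frac{339214 i \sqrt{3}}{19383} + \frac{14389}{43537} = \frac{14389}{43537} + \frac{339214 i \sqrt{3}}{19383}$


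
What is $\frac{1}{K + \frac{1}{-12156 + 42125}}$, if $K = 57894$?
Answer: $\frac{29969}{1735025287} \approx 1.7273 \cdot 10^{-5}$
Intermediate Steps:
$\frac{1}{K + \frac{1}{-12156 + 42125}} = \frac{1}{57894 + \frac{1}{-12156 + 42125}} = \frac{1}{57894 + \frac{1}{29969}} = \frac{1}{\frac{1735025287}{29969}} = \frac{29969}{1735025287}$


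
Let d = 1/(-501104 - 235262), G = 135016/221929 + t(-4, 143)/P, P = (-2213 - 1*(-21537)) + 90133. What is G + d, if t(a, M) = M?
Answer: 10905690304011641/17887569114822398 ≈ 0.60968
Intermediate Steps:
P = 109457 (P = (-2213 + 21537) + 90133 = 19324 + 90133 = 109457)
G = 14810182159/24291682553 (G = 135016/221929 + 143/109457 = 14810182159/24291682553 ≈ 0.60968)
d = -1/736366 (d = 1/(-736366) = -1/736366 ≈ -1.3580e-6)
G + d = 14810182159/24291682553 - 1/736366 = 10905690304011641/17887569114822398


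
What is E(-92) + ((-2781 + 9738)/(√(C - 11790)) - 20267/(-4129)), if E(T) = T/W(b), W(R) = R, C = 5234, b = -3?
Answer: 440669/12387 - 6957*I*√1639/3278 ≈ 35.575 - 85.922*I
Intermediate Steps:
E(T) = -T/3 (E(T) = T/(-3) = T*(-⅓) = -T/3)
E(-92) + ((-2781 + 9738)/(√(C - 11790)) - 20267/(-4129)) = -⅓*(-92) + ((-2781 + 9738)/(√(5234 - 11790)) - 20267/(-4129)) = 92/3 + (6957/(√(-6556)) - 20267*(-1/4129)) = 92/3 + (6957/((2*I*√1639)) + 20267/4129) = 92/3 + (6957*(-I*√1639/3278) + 20267/4129) = 92/3 + (-6957*I*√1639/3278 + 20267/4129) = 92/3 + (20267/4129 - 6957*I*√1639/3278) = 440669/12387 - 6957*I*√1639/3278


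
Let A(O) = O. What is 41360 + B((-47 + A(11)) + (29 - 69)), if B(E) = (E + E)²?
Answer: 64464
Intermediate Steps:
B(E) = 4*E² (B(E) = (2*E)² = 4*E²)
41360 + B((-47 + A(11)) + (29 - 69)) = 41360 + 4*((-47 + 11) + (29 - 69))² = 41360 + 4*(-36 - 40)² = 41360 + 4*(-76)² = 41360 + 4*5776 = 41360 + 23104 = 64464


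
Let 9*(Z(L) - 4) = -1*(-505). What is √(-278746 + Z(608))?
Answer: I*√2508173/3 ≈ 527.91*I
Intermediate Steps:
Z(L) = 541/9 (Z(L) = 4 + (-1*(-505))/9 = 4 + (⅑)*505 = 4 + 505/9 = 541/9)
√(-278746 + Z(608)) = √(-278746 + 541/9) = √(-2508173/9) = I*√2508173/3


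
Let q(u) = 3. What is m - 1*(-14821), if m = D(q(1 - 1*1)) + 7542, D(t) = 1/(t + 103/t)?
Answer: 2504659/112 ≈ 22363.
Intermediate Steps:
m = 844707/112 (m = 3/(103 + 3²) + 7542 = 3/(103 + 9) + 7542 = 3/112 + 7542 = 844707/112 ≈ 7542.0)
m - 1*(-14821) = 844707/112 - 1*(-14821) = 844707/112 + 14821 = 2504659/112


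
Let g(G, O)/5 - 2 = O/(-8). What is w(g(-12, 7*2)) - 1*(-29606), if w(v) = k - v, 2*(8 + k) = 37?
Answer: 118461/4 ≈ 29615.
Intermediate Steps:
k = 21/2 (k = -8 + (½)*37 = -8 + 37/2 = 21/2 ≈ 10.500)
g(G, O) = 10 - 5*O/8 (g(G, O) = 10 + 5*(O/(-8)) = 10 + 5*(O*(-⅛)) = 10 + 5*(-O/8) = 10 - 5*O/8)
w(v) = 21/2 - v
w(g(-12, 7*2)) - 1*(-29606) = (21/2 - (10 - 35*2/8)) - 1*(-29606) = (21/2 - (10 - 5/8*14)) + 29606 = (21/2 - (10 - 35/4)) + 29606 = (21/2 - 1*5/4) + 29606 = (21/2 - 5/4) + 29606 = 37/4 + 29606 = 118461/4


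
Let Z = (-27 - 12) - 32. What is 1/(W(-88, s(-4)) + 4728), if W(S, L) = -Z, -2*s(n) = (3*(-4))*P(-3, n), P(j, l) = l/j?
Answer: 1/4799 ≈ 0.00020838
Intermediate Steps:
s(n) = -2*n (s(n) = -3*(-4)*n/(-3)/2 = -(-6)*n*(-1/3) = -(-6)*(-n/3) = -2*n)
Z = -71 (Z = -39 - 32 = -71)
W(S, L) = 71 (W(S, L) = -1*(-71) = 71)
1/(W(-88, s(-4)) + 4728) = 1/(71 + 4728) = 1/4799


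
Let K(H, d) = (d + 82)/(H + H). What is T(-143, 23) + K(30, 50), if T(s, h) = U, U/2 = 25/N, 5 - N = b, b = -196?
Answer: 2461/1005 ≈ 2.4488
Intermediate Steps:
N = 201 (N = 5 - 1*(-196) = 5 + 196 = 201)
K(H, d) = (82 + d)/(2*H) (K(H, d) = (82 + d)/((2*H)) = (82 + d)*(1/(2*H)) = (82 + d)/(2*H))
U = 50/201 (U = 2*(25/201) = 50/201 ≈ 0.24876)
T(s, h) = 50/201
T(-143, 23) + K(30, 50) = 50/201 + (½)*(82 + 50)/30 = 50/201 + (½)*(1/30)*132 = 50/201 + 11/5 = 2461/1005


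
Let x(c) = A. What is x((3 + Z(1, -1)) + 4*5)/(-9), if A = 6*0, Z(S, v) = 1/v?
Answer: 0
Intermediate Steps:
A = 0
x(c) = 0
x((3 + Z(1, -1)) + 4*5)/(-9) = 0/(-9) = 0*(-⅑) = 0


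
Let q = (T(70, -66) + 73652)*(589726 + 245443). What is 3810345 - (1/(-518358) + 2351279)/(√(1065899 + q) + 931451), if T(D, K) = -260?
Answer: 1592550613014011622954209/417954738552670932 + 1218804279881*√61295789147/417954738552670932 ≈ 3.8103e+6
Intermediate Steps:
q = 61294723248 (q = (-260 + 73652)*(589726 + 245443) = 73392*835169 = 61294723248)
3810345 - (1/(-518358) + 2351279)/(√(1065899 + q) + 931451) = 3810345 - (1/(-518358) + 2351279)/(√(1065899 + 61294723248) + 931451) = 3810345 - (-1/518358 + 2351279)/(√61295789147 + 931451) = 3810345 - 1218804279881/(518358*(931451 + √61295789147))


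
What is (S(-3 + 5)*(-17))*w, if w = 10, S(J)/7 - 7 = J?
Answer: -10710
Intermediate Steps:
S(J) = 49 + 7*J
(S(-3 + 5)*(-17))*w = ((49 + 7*(-3 + 5))*(-17))*10 = ((49 + 7*2)*(-17))*10 = ((49 + 14)*(-17))*10 = (63*(-17))*10 = -1071*10 = -10710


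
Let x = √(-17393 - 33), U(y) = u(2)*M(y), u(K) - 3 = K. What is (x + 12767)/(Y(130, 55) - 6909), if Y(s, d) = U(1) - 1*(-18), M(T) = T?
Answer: -12767/6886 - I*√17426/6886 ≈ -1.8541 - 0.01917*I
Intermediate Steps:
u(K) = 3 + K
U(y) = 5*y (U(y) = (3 + 2)*y = 5*y)
x = I*√17426 (x = √(-17426) = I*√17426 ≈ 132.01*I)
Y(s, d) = 23 (Y(s, d) = 5*1 - 1*(-18) = 5 + 18 = 23)
(x + 12767)/(Y(130, 55) - 6909) = (I*√17426 + 12767)/(23 - 6909) = (12767 + I*√17426)/(-6886) = (12767 + I*√17426)*(-1/6886) = -12767/6886 - I*√17426/6886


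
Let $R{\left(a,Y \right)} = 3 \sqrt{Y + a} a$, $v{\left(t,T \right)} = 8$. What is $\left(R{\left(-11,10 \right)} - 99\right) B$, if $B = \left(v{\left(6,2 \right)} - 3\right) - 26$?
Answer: $2079 + 693 i \approx 2079.0 + 693.0 i$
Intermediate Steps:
$R{\left(a,Y \right)} = 3 a \sqrt{Y + a}$
$B = -21$ ($B = \left(8 - 3\right) - 26 = 5 - 26 = -21$)
$\left(R{\left(-11,10 \right)} - 99\right) B = \left(3 \left(-11\right) \sqrt{10 - 11} - 99\right) \left(-21\right) = \left(3 \left(-11\right) \sqrt{-1} - 99\right) \left(-21\right) = \left(3 \left(-11\right) i - 99\right) \left(-21\right) = \left(- 33 i - 99\right) \left(-21\right) = \left(-99 - 33 i\right) \left(-21\right) = 2079 + 693 i$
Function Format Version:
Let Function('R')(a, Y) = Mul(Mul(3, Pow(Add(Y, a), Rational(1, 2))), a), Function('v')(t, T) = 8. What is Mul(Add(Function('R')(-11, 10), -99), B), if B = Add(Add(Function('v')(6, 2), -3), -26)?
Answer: Add(2079, Mul(693, I)) ≈ Add(2079.0, Mul(693.00, I))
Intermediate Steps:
Function('R')(a, Y) = Mul(3, a, Pow(Add(Y, a), Rational(1, 2)))
B = -21 (B = Add(Add(8, -3), -26) = Add(5, -26) = -21)
Mul(Add(Function('R')(-11, 10), -99), B) = Mul(Add(Mul(3, -11, Pow(Add(10, -11), Rational(1, 2))), -99), -21) = Mul(Add(Mul(3, -11, Pow(-1, Rational(1, 2))), -99), -21) = Mul(Add(Mul(3, -11, I), -99), -21) = Mul(Add(Mul(-33, I), -99), -21) = Mul(Add(-99, Mul(-33, I)), -21) = Add(2079, Mul(693, I))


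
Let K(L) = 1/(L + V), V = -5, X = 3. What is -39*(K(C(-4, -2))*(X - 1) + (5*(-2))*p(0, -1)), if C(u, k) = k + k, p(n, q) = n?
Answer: 26/3 ≈ 8.6667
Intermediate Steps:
C(u, k) = 2*k
K(L) = 1/(-5 + L) (K(L) = 1/(L - 5) = 1/(-5 + L))
-39*(K(C(-4, -2))*(X - 1) + (5*(-2))*p(0, -1)) = -39*((3 - 1)/(-5 + 2*(-2)) + (5*(-2))*0) = -39*(2/(-5 - 4) - 10*0) = -39*(2/(-9) + 0) = -39*(-⅑*2 + 0) = -39*(-2/9 + 0) = -39*(-2/9) = 26/3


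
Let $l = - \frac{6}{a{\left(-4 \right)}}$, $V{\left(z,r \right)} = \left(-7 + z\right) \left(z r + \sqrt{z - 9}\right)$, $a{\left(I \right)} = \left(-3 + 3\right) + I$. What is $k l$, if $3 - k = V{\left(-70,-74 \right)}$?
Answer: $\frac{1196589}{2} + \frac{231 i \sqrt{79}}{2} \approx 5.9829 \cdot 10^{5} + 1026.6 i$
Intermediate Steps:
$a{\left(I \right)} = I$ ($a{\left(I \right)} = 0 + I = I$)
$V{\left(z,r \right)} = \left(-7 + z\right) \left(\sqrt{-9 + z} + r z\right)$ ($V{\left(z,r \right)} = \left(-7 + z\right) \left(r z + \sqrt{-9 + z}\right) = \left(-7 + z\right) \left(\sqrt{-9 + z} + r z\right)$)
$k = 398863 + 77 i \sqrt{79}$ ($k = 3 - \left(- 7 \sqrt{-9 - 70} - 74 \left(-70\right)^{2} - 70 \sqrt{-9 - 70} - \left(-518\right) \left(-70\right)\right) = 3 - \left(- 7 \sqrt{-79} - 362600 - 70 \sqrt{-79} - 36260\right) = 3 - \left(- 7 i \sqrt{79} - 362600 - 70 i \sqrt{79} - 36260\right) = 3 - \left(-398860 - 77 i \sqrt{79}\right) = 3 + \left(398860 + 77 i \sqrt{79}\right) = 398863 + 77 i \sqrt{79} \approx 3.9886 \cdot 10^{5} + 684.39 i$)
$l = \frac{3}{2}$ ($l = - \frac{6}{-4} = \left(-6\right) \left(- \frac{1}{4}\right) = \frac{3}{2} \approx 1.5$)
$k l = \left(398863 + 77 i \sqrt{79}\right) \frac{3}{2} = \frac{1196589}{2} + \frac{231 i \sqrt{79}}{2}$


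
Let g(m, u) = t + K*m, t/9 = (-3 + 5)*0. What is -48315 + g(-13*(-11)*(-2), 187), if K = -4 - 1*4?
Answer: -46027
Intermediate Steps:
K = -8 (K = -4 - 4 = -8)
t = 0 (t = 9*((-3 + 5)*0) = 9*(2*0) = 9*0 = 0)
g(m, u) = -8*m (g(m, u) = 0 - 8*m = -8*m)
-48315 + g(-13*(-11)*(-2), 187) = -48315 - 8*(-13*(-11))*(-2) = -48315 - 1144*(-2) = -48315 - 8*(-286) = -48315 + 2288 = -46027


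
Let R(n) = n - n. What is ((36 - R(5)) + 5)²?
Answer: 1681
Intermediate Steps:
R(n) = 0
((36 - R(5)) + 5)² = ((36 - 1*0) + 5)² = ((36 + 0) + 5)² = (36 + 5)² = 41² = 1681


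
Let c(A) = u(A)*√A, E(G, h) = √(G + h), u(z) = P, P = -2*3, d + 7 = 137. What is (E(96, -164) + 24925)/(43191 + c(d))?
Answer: (24925 + 2*I*√17)/(43191 - 6*√130) ≈ 0.578 + 0.00019123*I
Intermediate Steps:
d = 130 (d = -7 + 137 = 130)
P = -6
u(z) = -6
c(A) = -6*√A
(E(96, -164) + 24925)/(43191 + c(d)) = (√(96 - 164) + 24925)/(43191 - 6*√130) = (√(-68) + 24925)/(43191 - 6*√130) = (2*I*√17 + 24925)/(43191 - 6*√130) = (24925 + 2*I*√17)/(43191 - 6*√130)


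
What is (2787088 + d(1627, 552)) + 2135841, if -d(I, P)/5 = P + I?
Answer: 4912034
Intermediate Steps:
d(I, P) = -5*I - 5*P (d(I, P) = -5*(P + I) = -5*(I + P) = -5*I - 5*P)
(2787088 + d(1627, 552)) + 2135841 = (2787088 + (-5*1627 - 5*552)) + 2135841 = (2787088 + (-8135 - 2760)) + 2135841 = (2787088 - 10895) + 2135841 = 2776193 + 2135841 = 4912034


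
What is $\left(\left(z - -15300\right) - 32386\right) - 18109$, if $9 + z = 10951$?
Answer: $-24253$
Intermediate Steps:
$z = 10942$ ($z = -9 + 10951 = 10942$)
$\left(\left(z - -15300\right) - 32386\right) - 18109 = \left(\left(10942 - -15300\right) - 32386\right) - 18109 = \left(\left(10942 + 15300\right) - 32386\right) - 18109 = \left(26242 - 32386\right) - 18109 = -6144 - 18109 = -24253$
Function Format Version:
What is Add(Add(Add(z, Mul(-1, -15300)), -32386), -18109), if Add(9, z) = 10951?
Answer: -24253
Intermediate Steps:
z = 10942 (z = Add(-9, 10951) = 10942)
Add(Add(Add(z, Mul(-1, -15300)), -32386), -18109) = Add(Add(Add(10942, Mul(-1, -15300)), -32386), -18109) = Add(Add(Add(10942, 15300), -32386), -18109) = Add(Add(26242, -32386), -18109) = Add(-6144, -18109) = -24253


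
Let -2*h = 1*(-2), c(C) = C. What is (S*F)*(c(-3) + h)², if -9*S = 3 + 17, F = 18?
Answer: -160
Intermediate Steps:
h = 1 (h = -(-2)/2 = -½*(-2) = 1)
S = -20/9 (S = -(3 + 17)/9 = -⅑*20 = -20/9 ≈ -2.2222)
(S*F)*(c(-3) + h)² = (-20/9*18)*(-3 + 1)² = -40*(-2)² = -40*4 = -160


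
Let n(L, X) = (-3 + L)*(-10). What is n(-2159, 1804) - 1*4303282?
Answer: -4281662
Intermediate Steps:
n(L, X) = 30 - 10*L
n(-2159, 1804) - 1*4303282 = (30 - 10*(-2159)) - 1*4303282 = (30 + 21590) - 4303282 = 21620 - 4303282 = -4281662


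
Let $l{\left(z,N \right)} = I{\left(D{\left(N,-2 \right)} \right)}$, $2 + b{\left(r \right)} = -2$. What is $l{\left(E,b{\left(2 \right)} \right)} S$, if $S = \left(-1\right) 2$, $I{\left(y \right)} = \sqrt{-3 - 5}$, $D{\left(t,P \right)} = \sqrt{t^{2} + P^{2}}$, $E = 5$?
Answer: $- 4 i \sqrt{2} \approx - 5.6569 i$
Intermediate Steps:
$b{\left(r \right)} = -4$ ($b{\left(r \right)} = -2 - 2 = -4$)
$D{\left(t,P \right)} = \sqrt{P^{2} + t^{2}}$
$I{\left(y \right)} = 2 i \sqrt{2}$ ($I{\left(y \right)} = \sqrt{-8} = 2 i \sqrt{2}$)
$l{\left(z,N \right)} = 2 i \sqrt{2}$
$S = -2$
$l{\left(E,b{\left(2 \right)} \right)} S = 2 i \sqrt{2} \left(-2\right) = - 4 i \sqrt{2}$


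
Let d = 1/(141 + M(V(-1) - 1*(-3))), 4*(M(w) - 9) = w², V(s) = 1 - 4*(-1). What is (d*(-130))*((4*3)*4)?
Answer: -3120/83 ≈ -37.590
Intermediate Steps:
V(s) = 5 (V(s) = 1 + 4 = 5)
M(w) = 9 + w²/4
d = 1/166 (d = 1/(141 + (9 + (5 - 1*(-3))²/4)) = 1/(141 + (9 + (5 + 3)²/4)) = 1/(141 + (9 + (¼)*8²)) = 1/(141 + (9 + (¼)*64)) = 1/(141 + (9 + 16)) = 1/(141 + 25) = 1/166 ≈ 0.0060241)
(d*(-130))*((4*3)*4) = ((1/166)*(-130))*((4*3)*4) = -780*4/83 = -65/83*48 = -3120/83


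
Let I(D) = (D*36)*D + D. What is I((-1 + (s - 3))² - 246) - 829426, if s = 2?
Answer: 1278636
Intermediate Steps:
I(D) = D + 36*D² (I(D) = (36*D)*D + D = 36*D² + D = D + 36*D²)
I((-1 + (s - 3))² - 246) - 829426 = ((-1 + (2 - 3))² - 246)*(1 + 36*((-1 + (2 - 3))² - 246)) - 829426 = ((-1 - 1)² - 246)*(1 + 36*((-1 - 1)² - 246)) - 829426 = ((-2)² - 246)*(1 + 36*((-2)² - 246)) - 829426 = (4 - 246)*(1 + 36*(4 - 246)) - 829426 = -242*(1 + 36*(-242)) - 829426 = -242*(1 - 8712) - 829426 = -242*(-8711) - 829426 = 2108062 - 829426 = 1278636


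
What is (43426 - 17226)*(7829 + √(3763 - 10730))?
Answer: 205119800 + 26200*I*√6967 ≈ 2.0512e+8 + 2.1869e+6*I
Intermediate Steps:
(43426 - 17226)*(7829 + √(3763 - 10730)) = 26200*(7829 + √(-6967)) = 26200*(7829 + I*√6967) = 205119800 + 26200*I*√6967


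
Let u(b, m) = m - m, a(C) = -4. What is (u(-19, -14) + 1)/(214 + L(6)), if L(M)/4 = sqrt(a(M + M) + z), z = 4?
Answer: 1/214 ≈ 0.0046729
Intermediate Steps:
u(b, m) = 0
L(M) = 0 (L(M) = 4*sqrt(-4 + 4) = 4*sqrt(0) = 4*0 = 0)
(u(-19, -14) + 1)/(214 + L(6)) = (0 + 1)/(214 + 0) = 1/214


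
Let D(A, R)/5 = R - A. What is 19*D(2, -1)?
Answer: -285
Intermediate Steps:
D(A, R) = -5*A + 5*R (D(A, R) = 5*(R - A) = -5*A + 5*R)
19*D(2, -1) = 19*(-5*2 + 5*(-1)) = 19*(-10 - 5) = 19*(-15) = -285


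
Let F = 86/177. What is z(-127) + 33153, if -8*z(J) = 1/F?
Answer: 22809087/688 ≈ 33153.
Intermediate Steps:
F = 86/177 (F = 86*(1/177) = 86/177 ≈ 0.48588)
z(J) = -177/688 (z(J) = -1/(8*86/177) = -⅛*177/86 = -177/688)
z(-127) + 33153 = -177/688 + 33153 = 22809087/688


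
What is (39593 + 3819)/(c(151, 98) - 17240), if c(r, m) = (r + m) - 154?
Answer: -43412/17145 ≈ -2.5321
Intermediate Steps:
c(r, m) = -154 + m + r (c(r, m) = (m + r) - 154 = -154 + m + r)
(39593 + 3819)/(c(151, 98) - 17240) = (39593 + 3819)/((-154 + 98 + 151) - 17240) = 43412/(95 - 17240) = 43412/(-17145) = 43412*(-1/17145) = -43412/17145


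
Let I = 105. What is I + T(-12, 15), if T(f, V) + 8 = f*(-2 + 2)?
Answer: 97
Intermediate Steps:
T(f, V) = -8 (T(f, V) = -8 + f*(-2 + 2) = -8 + f*0 = -8 + 0 = -8)
I + T(-12, 15) = 105 - 8 = 97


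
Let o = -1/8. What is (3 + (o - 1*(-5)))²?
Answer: 3969/64 ≈ 62.016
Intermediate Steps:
o = -⅛ (o = -1*⅛ = -⅛ ≈ -0.12500)
(3 + (o - 1*(-5)))² = (3 + (-⅛ - 1*(-5)))² = (3 + (-⅛ + 5))² = (3 + 39/8)² = (63/8)² = 3969/64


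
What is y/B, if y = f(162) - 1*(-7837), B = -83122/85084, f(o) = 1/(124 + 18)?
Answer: -1029197335/128297 ≈ -8022.0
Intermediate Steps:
f(o) = 1/142
B = -41561/42542 (B = -83122*1/85084 = -41561/42542 ≈ -0.97694)
y = 1112855/142 (y = 1/142 - 1*(-7837) = 1/142 + 7837 = 1112855/142 ≈ 7837.0)
y/B = 1112855/(142*(-41561/42542)) = (1112855/142)*(-42542/41561) = -1029197335/128297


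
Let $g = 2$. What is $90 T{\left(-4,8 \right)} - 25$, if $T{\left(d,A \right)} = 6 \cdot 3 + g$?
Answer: $1775$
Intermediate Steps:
$T{\left(d,A \right)} = 20$ ($T{\left(d,A \right)} = 6 \cdot 3 + 2 = 18 + 2 = 20$)
$90 T{\left(-4,8 \right)} - 25 = 90 \cdot 20 - 25 = 1800 - 25 = 1775$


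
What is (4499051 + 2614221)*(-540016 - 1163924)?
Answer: -12120588691680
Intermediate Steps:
(4499051 + 2614221)*(-540016 - 1163924) = 7113272*(-1703940) = -12120588691680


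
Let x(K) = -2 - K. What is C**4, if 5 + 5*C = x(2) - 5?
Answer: 38416/625 ≈ 61.466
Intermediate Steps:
C = -14/5 (C = -1 + ((-2 - 1*2) - 5)/5 = -1 + ((-2 - 2) - 5)/5 = -1 + (-4 - 5)/5 = -1 + (1/5)*(-9) = -1 - 9/5 = -14/5 ≈ -2.8000)
C**4 = (-14/5)**4 = 38416/625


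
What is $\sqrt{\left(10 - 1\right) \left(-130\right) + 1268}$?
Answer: $7 \sqrt{2} \approx 9.8995$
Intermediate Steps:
$\sqrt{\left(10 - 1\right) \left(-130\right) + 1268} = \sqrt{9 \left(-130\right) + 1268} = \sqrt{-1170 + 1268} = \sqrt{98} = 7 \sqrt{2}$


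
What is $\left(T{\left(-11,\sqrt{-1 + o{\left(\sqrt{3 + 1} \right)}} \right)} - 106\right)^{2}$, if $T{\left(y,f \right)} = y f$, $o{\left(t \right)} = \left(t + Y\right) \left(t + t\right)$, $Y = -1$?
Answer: $11599 + 2332 \sqrt{3} \approx 15638.0$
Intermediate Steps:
$o{\left(t \right)} = 2 t \left(-1 + t\right)$ ($o{\left(t \right)} = \left(t - 1\right) \left(t + t\right) = \left(-1 + t\right) 2 t = 2 t \left(-1 + t\right)$)
$T{\left(y,f \right)} = f y$
$\left(T{\left(-11,\sqrt{-1 + o{\left(\sqrt{3 + 1} \right)}} \right)} - 106\right)^{2} = \left(\sqrt{-1 + 2 \sqrt{3 + 1} \left(-1 + \sqrt{3 + 1}\right)} \left(-11\right) - 106\right)^{2} = \left(\sqrt{-1 + 2 \sqrt{4} \left(-1 + \sqrt{4}\right)} \left(-11\right) - 106\right)^{2} = \left(\sqrt{-1 + 2 \cdot 2 \left(-1 + 2\right)} \left(-11\right) - 106\right)^{2} = \left(\sqrt{-1 + 2 \cdot 2 \cdot 1} \left(-11\right) - 106\right)^{2} = \left(\sqrt{-1 + 4} \left(-11\right) - 106\right)^{2} = \left(\sqrt{3} \left(-11\right) - 106\right)^{2} = \left(- 11 \sqrt{3} - 106\right)^{2} = \left(-106 - 11 \sqrt{3}\right)^{2}$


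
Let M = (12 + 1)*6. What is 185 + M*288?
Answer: 22649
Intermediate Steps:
M = 78 (M = 13*6 = 78)
185 + M*288 = 185 + 78*288 = 185 + 22464 = 22649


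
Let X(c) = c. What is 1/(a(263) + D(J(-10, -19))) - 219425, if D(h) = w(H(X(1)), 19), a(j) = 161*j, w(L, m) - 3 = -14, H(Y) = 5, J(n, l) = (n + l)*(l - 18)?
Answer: -9288699099/42332 ≈ -2.1943e+5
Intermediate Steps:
J(n, l) = (-18 + l)*(l + n) (J(n, l) = (l + n)*(-18 + l) = (-18 + l)*(l + n))
w(L, m) = -11 (w(L, m) = 3 - 14 = -11)
D(h) = -11
1/(a(263) + D(J(-10, -19))) - 219425 = 1/(161*263 - 11) - 219425 = 1/(42343 - 11) - 219425 = 1/42332 - 219425 = -9288699099/42332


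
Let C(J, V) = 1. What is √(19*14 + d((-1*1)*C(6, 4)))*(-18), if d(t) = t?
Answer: -18*√265 ≈ -293.02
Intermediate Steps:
√(19*14 + d((-1*1)*C(6, 4)))*(-18) = √(19*14 - 1*1*1)*(-18) = √(266 - 1*1)*(-18) = √(266 - 1)*(-18) = √265*(-18) = -18*√265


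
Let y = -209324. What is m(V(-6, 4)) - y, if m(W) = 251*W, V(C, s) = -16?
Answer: 205308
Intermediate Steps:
m(V(-6, 4)) - y = 251*(-16) - 1*(-209324) = -4016 + 209324 = 205308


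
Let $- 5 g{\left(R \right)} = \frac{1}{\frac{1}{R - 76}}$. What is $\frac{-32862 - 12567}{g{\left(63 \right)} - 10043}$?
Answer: $\frac{75715}{16734} \approx 4.5246$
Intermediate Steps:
$g{\left(R \right)} = \frac{76}{5} - \frac{R}{5}$ ($g{\left(R \right)} = - \frac{1}{5 \frac{1}{R - 76}} = - \frac{1}{5 \frac{1}{-76 + R}} = - \frac{-76 + R}{5} = \frac{76}{5} - \frac{R}{5}$)
$\frac{-32862 - 12567}{g{\left(63 \right)} - 10043} = \frac{-32862 - 12567}{\left(\frac{76}{5} - \frac{63}{5}\right) - 10043} = - \frac{45429}{\left(\frac{76}{5} - \frac{63}{5}\right) - 10043} = - \frac{45429}{\frac{13}{5} - 10043} = - \frac{45429}{- \frac{50202}{5}} = \left(-45429\right) \left(- \frac{5}{50202}\right) = \frac{75715}{16734}$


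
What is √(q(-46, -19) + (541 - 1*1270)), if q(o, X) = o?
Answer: 5*I*√31 ≈ 27.839*I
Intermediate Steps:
√(q(-46, -19) + (541 - 1*1270)) = √(-46 + (541 - 1*1270)) = √(-46 + (541 - 1270)) = √(-46 - 729) = √(-775) = 5*I*√31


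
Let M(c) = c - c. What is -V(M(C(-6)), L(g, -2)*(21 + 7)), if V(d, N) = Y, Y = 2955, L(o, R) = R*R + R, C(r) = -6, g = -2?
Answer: -2955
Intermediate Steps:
L(o, R) = R + R**2 (L(o, R) = R**2 + R = R + R**2)
M(c) = 0
V(d, N) = 2955
-V(M(C(-6)), L(g, -2)*(21 + 7)) = -1*2955 = -2955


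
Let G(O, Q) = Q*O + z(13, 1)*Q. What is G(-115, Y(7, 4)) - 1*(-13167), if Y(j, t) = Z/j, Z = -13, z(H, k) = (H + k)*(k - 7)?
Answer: 94756/7 ≈ 13537.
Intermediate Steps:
z(H, k) = (-7 + k)*(H + k) (z(H, k) = (H + k)*(-7 + k) = (-7 + k)*(H + k))
Y(j, t) = -13/j
G(O, Q) = -84*Q + O*Q (G(O, Q) = Q*O + (1² - 7*13 - 7*1 + 13*1)*Q = O*Q + (1 - 91 - 7 + 13)*Q = O*Q - 84*Q = -84*Q + O*Q)
G(-115, Y(7, 4)) - 1*(-13167) = (-13/7)*(-84 - 115) - 1*(-13167) = -13*⅐*(-199) + 13167 = -13/7*(-199) + 13167 = 2587/7 + 13167 = 94756/7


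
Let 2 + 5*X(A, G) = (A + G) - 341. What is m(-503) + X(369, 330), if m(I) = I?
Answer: -2159/5 ≈ -431.80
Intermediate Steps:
X(A, G) = -343/5 + A/5 + G/5 (X(A, G) = -⅖ + ((A + G) - 341)/5 = -⅖ + (-341 + A + G)/5 = -⅖ + (-341/5 + A/5 + G/5) = -343/5 + A/5 + G/5)
m(-503) + X(369, 330) = -503 + (-343/5 + (⅕)*369 + (⅕)*330) = -503 + (-343/5 + 369/5 + 66) = -503 + 356/5 = -2159/5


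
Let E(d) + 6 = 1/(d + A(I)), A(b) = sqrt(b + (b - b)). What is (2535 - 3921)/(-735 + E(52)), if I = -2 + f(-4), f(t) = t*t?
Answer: 251147988/134268257 - 126*sqrt(14)/134268257 ≈ 1.8705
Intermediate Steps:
f(t) = t**2
I = 14 (I = -2 + (-4)**2 = -2 + 16 = 14)
A(b) = sqrt(b) (A(b) = sqrt(b + 0) = sqrt(b))
E(d) = -6 + 1/(d + sqrt(14))
(2535 - 3921)/(-735 + E(52)) = (2535 - 3921)/(-735 + (1 - 6*52 - 6*sqrt(14))/(52 + sqrt(14))) = -1386/(-735 + (1 - 312 - 6*sqrt(14))/(52 + sqrt(14))) = -1386/(-735 + (-311 - 6*sqrt(14))/(52 + sqrt(14)))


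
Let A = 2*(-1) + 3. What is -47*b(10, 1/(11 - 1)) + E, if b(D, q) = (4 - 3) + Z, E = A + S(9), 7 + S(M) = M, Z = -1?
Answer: 3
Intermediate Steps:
S(M) = -7 + M
A = 1 (A = -2 + 3 = 1)
E = 3 (E = 1 + (-7 + 9) = 1 + 2 = 3)
b(D, q) = 0 (b(D, q) = (4 - 3) - 1 = 1 - 1 = 0)
-47*b(10, 1/(11 - 1)) + E = -47*0 + 3 = 0 + 3 = 3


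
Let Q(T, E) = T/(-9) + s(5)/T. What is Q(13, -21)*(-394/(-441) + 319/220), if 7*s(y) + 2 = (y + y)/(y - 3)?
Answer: -5973341/1805895 ≈ -3.3077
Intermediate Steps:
s(y) = -2/7 + 2*y/(7*(-3 + y)) (s(y) = -2/7 + ((y + y)/(y - 3))/7 = -2/7 + ((2*y)/(-3 + y))/7 = -2/7 + (2*y/(-3 + y))/7 = -2/7 + 2*y/(7*(-3 + y)))
Q(T, E) = -T/9 + 3/(7*T) (Q(T, E) = T/(-9) + (6/(7*(-3 + 5)))/T = T*(-⅑) + ((6/7)/2)/T = -T/9 + ((6/7)*(½))/T = -T/9 + 3/(7*T))
Q(13, -21)*(-394/(-441) + 319/220) = (-⅑*13 + (3/7)/13)*(-394/(-441) + 319/220) = (-13/9 + (3/7)*(1/13))*(-394*(-1/441) + 319*(1/220)) = (-13/9 + 3/91)*(394/441 + 29/20) = -1156/819*20669/8820 = -5973341/1805895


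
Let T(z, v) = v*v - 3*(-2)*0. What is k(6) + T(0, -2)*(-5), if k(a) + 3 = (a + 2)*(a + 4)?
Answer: 57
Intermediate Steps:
k(a) = -3 + (2 + a)*(4 + a) (k(a) = -3 + (a + 2)*(a + 4) = -3 + (2 + a)*(4 + a))
T(z, v) = v² (T(z, v) = v² + 6*0 = v² + 0 = v²)
k(6) + T(0, -2)*(-5) = (5 + 6² + 6*6) + (-2)²*(-5) = (5 + 36 + 36) + 4*(-5) = 77 - 20 = 57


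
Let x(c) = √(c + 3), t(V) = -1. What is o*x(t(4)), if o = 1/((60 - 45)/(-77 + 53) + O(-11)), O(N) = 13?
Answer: 8*√2/99 ≈ 0.11428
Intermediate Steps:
x(c) = √(3 + c)
o = 8/99 (o = 1/((60 - 45)/(-77 + 53) + 13) = 1/(15/(-24) + 13) = 1/(15*(-1/24) + 13) = 1/(-5/8 + 13) = 1/(99/8) = 8/99 ≈ 0.080808)
o*x(t(4)) = 8*√(3 - 1)/99 = 8*√2/99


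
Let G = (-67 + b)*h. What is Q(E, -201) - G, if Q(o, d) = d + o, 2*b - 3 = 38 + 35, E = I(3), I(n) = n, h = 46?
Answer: 1136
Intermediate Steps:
E = 3
b = 38 (b = 3/2 + (38 + 35)/2 = 3/2 + (½)*73 = 3/2 + 73/2 = 38)
G = -1334 (G = (-67 + 38)*46 = -29*46 = -1334)
Q(E, -201) - G = (-201 + 3) - 1*(-1334) = -198 + 1334 = 1136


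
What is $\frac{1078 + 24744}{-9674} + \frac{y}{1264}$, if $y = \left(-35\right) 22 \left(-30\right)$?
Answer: $\frac{23853799}{1528492} \approx 15.606$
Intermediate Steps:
$y = 23100$ ($y = \left(-770\right) \left(-30\right) = 23100$)
$\frac{1078 + 24744}{-9674} + \frac{y}{1264} = \frac{1078 + 24744}{-9674} + \frac{23100}{1264} = 25822 \left(- \frac{1}{9674}\right) + 23100 \cdot \frac{1}{1264} = - \frac{12911}{4837} + \frac{5775}{316} = \frac{23853799}{1528492}$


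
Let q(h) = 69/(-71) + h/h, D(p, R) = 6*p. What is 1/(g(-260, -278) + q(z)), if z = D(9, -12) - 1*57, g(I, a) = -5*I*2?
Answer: 71/184602 ≈ 0.00038461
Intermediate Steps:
g(I, a) = -10*I
z = -3 (z = 6*9 - 1*57 = 54 - 57 = -3)
q(h) = 2/71 (q(h) = 69*(-1/71) + 1 = -69/71 + 1 = 2/71)
1/(g(-260, -278) + q(z)) = 1/(-10*(-260) + 2/71) = 1/(2600 + 2/71) = 1/(184602/71) = 71/184602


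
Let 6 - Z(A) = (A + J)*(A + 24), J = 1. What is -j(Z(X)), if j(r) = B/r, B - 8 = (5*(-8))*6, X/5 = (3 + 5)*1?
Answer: -116/1309 ≈ -0.088617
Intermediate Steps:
X = 40 (X = 5*((3 + 5)*1) = 5*(8*1) = 5*8 = 40)
B = -232 (B = 8 + (5*(-8))*6 = 8 - 40*6 = 8 - 240 = -232)
Z(A) = 6 - (1 + A)*(24 + A) (Z(A) = 6 - (A + 1)*(A + 24) = 6 - (1 + A)*(24 + A))
j(r) = -232/r
-j(Z(X)) = -(-232)/(-18 - 1*40**2 - 25*40) = -(-232)/(-18 - 1*1600 - 1000) = -(-232)/(-18 - 1600 - 1000) = -(-232)/(-2618) = -(-232)*(-1)/2618 = -1*116/1309 = -116/1309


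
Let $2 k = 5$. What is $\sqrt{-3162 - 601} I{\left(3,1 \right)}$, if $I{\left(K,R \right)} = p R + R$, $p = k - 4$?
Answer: $- \frac{i \sqrt{3763}}{2} \approx - 30.672 i$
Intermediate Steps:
$k = \frac{5}{2}$ ($k = \frac{1}{2} \cdot 5 = \frac{5}{2} \approx 2.5$)
$p = - \frac{3}{2}$ ($p = \frac{5}{2} - 4 = - \frac{3}{2} \approx -1.5$)
$I{\left(K,R \right)} = - \frac{R}{2}$ ($I{\left(K,R \right)} = - \frac{3 R}{2} + R = - \frac{R}{2}$)
$\sqrt{-3162 - 601} I{\left(3,1 \right)} = \sqrt{-3162 - 601} \left(\left(- \frac{1}{2}\right) 1\right) = \sqrt{-3763} \left(- \frac{1}{2}\right) = i \sqrt{3763} \left(- \frac{1}{2}\right) = - \frac{i \sqrt{3763}}{2}$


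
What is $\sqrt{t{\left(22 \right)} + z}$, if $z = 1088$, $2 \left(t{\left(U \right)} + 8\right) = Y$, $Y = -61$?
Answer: $\frac{\sqrt{4198}}{2} \approx 32.396$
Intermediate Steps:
$t{\left(U \right)} = - \frac{77}{2}$ ($t{\left(U \right)} = -8 + \frac{1}{2} \left(-61\right) = -8 - \frac{61}{2} = - \frac{77}{2}$)
$\sqrt{t{\left(22 \right)} + z} = \sqrt{- \frac{77}{2} + 1088} = \sqrt{\frac{2099}{2}} = \frac{\sqrt{4198}}{2}$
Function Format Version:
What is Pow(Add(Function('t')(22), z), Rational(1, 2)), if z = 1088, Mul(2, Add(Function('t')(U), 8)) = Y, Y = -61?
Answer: Mul(Rational(1, 2), Pow(4198, Rational(1, 2))) ≈ 32.396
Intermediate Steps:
Function('t')(U) = Rational(-77, 2) (Function('t')(U) = Add(-8, Mul(Rational(1, 2), -61)) = Add(-8, Rational(-61, 2)) = Rational(-77, 2))
Pow(Add(Function('t')(22), z), Rational(1, 2)) = Pow(Add(Rational(-77, 2), 1088), Rational(1, 2)) = Pow(Rational(2099, 2), Rational(1, 2)) = Mul(Rational(1, 2), Pow(4198, Rational(1, 2)))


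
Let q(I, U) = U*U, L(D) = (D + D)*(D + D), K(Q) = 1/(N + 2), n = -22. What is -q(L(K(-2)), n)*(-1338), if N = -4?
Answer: 647592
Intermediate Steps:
K(Q) = -½ (K(Q) = 1/(-4 + 2) = 1/(-2) = -½)
L(D) = 4*D² (L(D) = (2*D)*(2*D) = 4*D²)
q(I, U) = U²
-q(L(K(-2)), n)*(-1338) = -(-22)²*(-1338) = -484*(-1338) = -1*(-647592) = 647592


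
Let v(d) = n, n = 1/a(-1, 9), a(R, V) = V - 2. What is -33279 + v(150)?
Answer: -232952/7 ≈ -33279.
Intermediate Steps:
a(R, V) = -2 + V
n = ⅐ (n = 1/(-2 + 9) = 1/7 = ⅐ ≈ 0.14286)
v(d) = ⅐
-33279 + v(150) = -33279 + ⅐ = -232952/7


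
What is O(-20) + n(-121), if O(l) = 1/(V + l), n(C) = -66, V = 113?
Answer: -6137/93 ≈ -65.989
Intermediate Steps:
O(l) = 1/(113 + l)
O(-20) + n(-121) = 1/(113 - 20) - 66 = 1/93 - 66 = -6137/93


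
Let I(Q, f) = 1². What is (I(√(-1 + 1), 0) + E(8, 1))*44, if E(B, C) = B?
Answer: 396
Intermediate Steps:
I(Q, f) = 1
(I(√(-1 + 1), 0) + E(8, 1))*44 = (1 + 8)*44 = 9*44 = 396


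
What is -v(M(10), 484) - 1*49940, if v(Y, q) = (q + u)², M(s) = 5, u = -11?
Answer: -273669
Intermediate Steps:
v(Y, q) = (-11 + q)² (v(Y, q) = (q - 11)² = (-11 + q)²)
-v(M(10), 484) - 1*49940 = -(-11 + 484)² - 1*49940 = -1*473² - 49940 = -1*223729 - 49940 = -223729 - 49940 = -273669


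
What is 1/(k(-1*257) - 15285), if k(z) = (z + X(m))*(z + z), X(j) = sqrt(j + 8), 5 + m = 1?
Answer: 1/115785 ≈ 8.6367e-6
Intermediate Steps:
m = -4 (m = -5 + 1 = -4)
X(j) = sqrt(8 + j)
k(z) = 2*z*(2 + z) (k(z) = (z + sqrt(8 - 4))*(z + z) = (z + sqrt(4))*(2*z) = (z + 2)*(2*z) = (2 + z)*(2*z) = 2*z*(2 + z))
1/(k(-1*257) - 15285) = 1/(2*(-1*257)*(2 - 1*257) - 15285) = 1/(2*(-257)*(2 - 257) - 15285) = 1/(2*(-257)*(-255) - 15285) = 1/(131070 - 15285) = 1/115785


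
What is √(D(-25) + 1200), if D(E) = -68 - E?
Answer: √1157 ≈ 34.015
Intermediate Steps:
√(D(-25) + 1200) = √((-68 - 1*(-25)) + 1200) = √((-68 + 25) + 1200) = √(-43 + 1200) = √1157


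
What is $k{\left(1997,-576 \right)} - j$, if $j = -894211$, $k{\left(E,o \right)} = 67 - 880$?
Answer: $893398$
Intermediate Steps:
$k{\left(E,o \right)} = -813$
$k{\left(1997,-576 \right)} - j = -813 - -894211 = -813 + 894211 = 893398$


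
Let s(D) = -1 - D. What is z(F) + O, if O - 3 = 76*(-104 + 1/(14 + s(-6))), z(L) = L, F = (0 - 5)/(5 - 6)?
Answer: -7892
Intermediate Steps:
F = 5 (F = -5/(-1) = -1*(-5) = 5)
O = -7897 (O = 3 + 76*(-104 + 1/(14 + (-1 - 1*(-6)))) = 3 + 76*(-104 + 1/(14 + (-1 + 6))) = 3 + 76*(-104 + 1/(14 + 5)) = 3 + 76*(-104 + 1/19) = 3 + 76*(-1975/19) = 3 - 7900 = -7897)
z(F) + O = 5 - 7897 = -7892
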